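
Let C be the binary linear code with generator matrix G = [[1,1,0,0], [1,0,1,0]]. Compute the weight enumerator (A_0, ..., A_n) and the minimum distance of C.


Weight distribution: A_0 = 1, A_2 = 3. Minimum distance d = 2.

Enumerate all 2^2 = 4 messages m ∈ F_2^2.
For each, compute codeword c = mG in F_2^4, then tally its weight.
  m = 00 → c = 0000, weight = 0.
  m = 10 → c = 1100, weight = 2.
  m = 01 → c = 1010, weight = 2.
  m = 11 → c = 0110, weight = 2.
Tally weights:
  weight 0: 1 codewords.
  weight 2: 3 codewords.
Minimum distance d = smallest w > 0 with A_w > 0 = 2.
Sanity: Σ A_w = 4 = 2^2 = 4 ✓.


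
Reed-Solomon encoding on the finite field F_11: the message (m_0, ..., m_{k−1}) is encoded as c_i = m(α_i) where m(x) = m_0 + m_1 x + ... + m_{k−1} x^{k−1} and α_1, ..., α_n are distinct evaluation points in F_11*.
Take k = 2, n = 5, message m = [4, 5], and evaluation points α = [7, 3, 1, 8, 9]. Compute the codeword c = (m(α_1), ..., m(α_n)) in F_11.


c = [6, 8, 9, 0, 5]

Message polynomial: m(x) = 4 + 5·x (mod 11).
For each evaluation point α_i, compute m(α_i) mod 11:
  α_1 = 7: Horner steps 5 → 6, so m(7) = 6.
  α_2 = 3: Horner steps 5 → 8, so m(3) = 8.
  α_3 = 1: Horner steps 5 → 9, so m(1) = 9.
  α_4 = 8: Horner steps 5 → 0, so m(8) = 0.
  α_5 = 9: Horner steps 5 → 5, so m(9) = 5.
Codeword c = [6, 8, 9, 0, 5] ∈ F_11^5.


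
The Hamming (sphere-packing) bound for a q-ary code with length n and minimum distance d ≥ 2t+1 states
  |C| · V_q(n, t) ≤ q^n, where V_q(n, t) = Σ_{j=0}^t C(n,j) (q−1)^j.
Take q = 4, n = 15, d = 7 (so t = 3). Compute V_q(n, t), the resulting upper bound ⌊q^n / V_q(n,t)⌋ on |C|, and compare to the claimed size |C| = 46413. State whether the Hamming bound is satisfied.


V_q(n, t) = 13276, q^n = 1073741824, Hamming bound = 80878, |C| = 46413 ≤ bound (satisfied).

Step 1: Compute V_q(n, t) = Σ_{j=0}^3 C(n, j) (q−1)^j.
  j = 0: C(15,0)·(3)^0 = 1·1 = 1.
  j = 1: C(15,1)·(3)^1 = 15·3 = 45.
  j = 2: C(15,2)·(3)^2 = 105·9 = 945.
  j = 3: C(15,3)·(3)^3 = 455·27 = 12285.
  V_q(n, t) = 1 + 45 + 945 + 12285 = 13276.
Step 2: q^n = 4^15 = 1073741824.
Step 3: Hamming bound ⌊q^n / V_q(n,t)⌋ = ⌊1073741824/13276⌋ = 80878.
Step 4: Compare |C| = 46413 to 80878: satisfied.
The claimed |C| lies below the Hamming bound.


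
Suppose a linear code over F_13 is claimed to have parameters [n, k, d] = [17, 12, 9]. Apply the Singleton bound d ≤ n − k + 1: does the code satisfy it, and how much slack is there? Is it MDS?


Singleton RHS = n − k + 1 = 6, slack = -3, bound violated (no such code; not MDS).

Singleton bound: d ≤ n − k + 1.
Here n = 17, k = 12, so n − k + 1 = 6.
Given d = 9, check d ≤ 6: NO.
Slack = (n − k + 1) − d = -3.
The slack is negative: d = 9 exceeds n − k + 1 = 6 by 3, so the Singleton bound is violated and no linear [17, 12, 9]_13 code can exist. In particular it is not MDS (MDS requires d = n − k + 1 exactly).
Description: the claimed parameters are [17, 12, 9]_13; such a code would be impossible (violates the Singleton bound).


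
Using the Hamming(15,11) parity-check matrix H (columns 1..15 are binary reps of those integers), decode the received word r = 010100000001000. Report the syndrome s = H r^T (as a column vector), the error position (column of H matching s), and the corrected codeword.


s = (1, 0, 1, 0)^T, error position = 10, corrected codeword c = 010100000101000

Compute s = H r^T mod 2 one row at a time:
  s_1 = 0 + 0 + 0 + 0 + 1 + 0 + 0 + 0 = 1 ≡ 1 (mod 2).
  s_2 = 1 + 0 + 0 + 0 + 1 + 0 + 0 + 0 = 2 ≡ 0 (mod 2).
  s_3 = 1 + 0 + 0 + 0 + 0 + 0 + 0 + 0 = 1 ≡ 1 (mod 2).
  s_4 = 0 + 0 + 0 + 0 + 0 + 0 + 0 + 0 = 0 ≡ 0 (mod 2).
s = (1, 0, 1, 0)^T — this equals column 10 of H (binary 1010), so error is at position 10.
Correct: flip bit 10 of r = 010100000001000 to get c = 010100000101000.


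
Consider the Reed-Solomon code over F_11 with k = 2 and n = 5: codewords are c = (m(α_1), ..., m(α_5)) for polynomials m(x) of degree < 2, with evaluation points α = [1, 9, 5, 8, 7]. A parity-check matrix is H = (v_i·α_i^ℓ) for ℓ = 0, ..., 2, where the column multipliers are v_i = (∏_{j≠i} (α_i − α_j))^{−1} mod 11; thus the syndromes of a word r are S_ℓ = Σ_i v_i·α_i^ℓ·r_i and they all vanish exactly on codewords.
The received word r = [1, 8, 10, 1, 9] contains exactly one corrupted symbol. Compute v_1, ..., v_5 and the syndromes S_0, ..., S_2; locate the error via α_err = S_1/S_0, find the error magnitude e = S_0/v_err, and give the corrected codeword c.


S = (9, 6, 4), error at position 4, error magnitude e = 9, c = [1, 8, 10, 3, 9].

Step 1: column multipliers v_i = (∏_{j≠i}(α_i − α_j))^{−1} mod 11.
  i = 1 (α = 1): (1−9)(1−5)(1−8)(1−7) = (−8)·(−4)·(−7)·(−6) = 1344 ≡ 2, so v_1 = 2^{−1} = 6 (mod 11).
  i = 2 (α = 9): (9−1)(9−5)(9−8)(9−7) = 8·4·1·2 = 64 ≡ 9, so v_2 = 9^{−1} = 5 (mod 11).
  i = 3 (α = 5): (5−1)(5−9)(5−8)(5−7) = 4·(−4)·(−3)·(−2) = −96 ≡ 3, so v_3 = 3^{−1} = 4 (mod 11).
  i = 4 (α = 8): (8−1)(8−9)(8−5)(8−7) = 7·(−1)·3·1 = −21 ≡ 1, so v_4 = 1^{−1} = 1 (mod 11).
  i = 5 (α = 7): (7−1)(7−9)(7−5)(7−8) = 6·(−2)·2·(−1) = 24 ≡ 2, so v_5 = 2^{−1} = 6 (mod 11).
  v = [6, 5, 4, 1, 6].
Step 2: syndromes of r = [1, 8, 10, 1, 9] (all sums mod 11).
  S_0 = Σ v_i r_i = 6·1 + 5·8 + 4·10 + 1·1 + 6·9 = 141 ≡ 9.
  S_1 = Σ v_i α_i r_i = 6·1·1 + 5·9·8 + 4·5·10 + 1·8·1 + 6·7·9 = 952 ≡ 6.
  α_i^2 mod 11 = [1, 4, 3, 9, 5].
  S_2 = Σ v_i α_i^2 r_i = 6·1·1 + 5·4·8 + 4·3·10 + 1·9·1 + 6·5·9 = 565 ≡ 4.
  S = (9, 6, 4) ≠ 0, so r is not a codeword (an error is present).
Step 3: locate the error. For a single error e at position i, S_ℓ = v_i·e·α_i^ℓ, so α_err = S_1/S_0.
  S_0^{−1} = 9^{−1} = 5 (mod 11), so α_err = 6·5 = 30 ≡ 8 = α_4. Error position i = 4.
  Consistency check: S_2/S_1 = 4·2 = 8 ≡ 8 = α_err ✓ (single-error assumption holds).
Step 4: error magnitude e = S_0/v_4 = S_0·∏_{j≠4}(α_4 − α_j) = 9·1 = 9 ≡ 9 (mod 11).
Step 5: correct position 4: c_4 = r_4 − e = 1 − 9 ≡ 3 (mod 11). Hence c = [1, 8, 10, 3, 9].
  Check: interpolating c through the α_i gives m(x) = 7 + 5·x (degree < 2) with m(α_i) = c_i for every i, so c is indeed a codeword.


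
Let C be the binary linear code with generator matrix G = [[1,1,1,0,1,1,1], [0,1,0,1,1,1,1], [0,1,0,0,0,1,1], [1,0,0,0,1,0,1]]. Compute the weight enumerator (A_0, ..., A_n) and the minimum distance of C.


Weight distribution: A_0 = 1, A_2 = 2, A_3 = 6, A_4 = 3, A_5 = 2, A_6 = 2. Minimum distance d = 2.

Enumerate all 2^4 = 16 messages m ∈ F_2^4.
For each, compute codeword c = mG in F_2^7, then tally its weight.
  m = 0000 → c = 0000000, weight = 0.
  m = 1000 → c = 1110111, weight = 6.
  m = 0100 → c = 0101111, weight = 5.
  m = 1100 → c = 1011000, weight = 3.
  m = 0010 → c = 0100011, weight = 3.
  m = 1010 → c = 1010100, weight = 3.
  m = 0110 → c = 0001100, weight = 2.
  m = 1110 → c = 1111011, weight = 6.
  m = 0001 → c = 1000101, weight = 3.
  m = 1001 → c = 0110010, weight = 3.
  m = 0101 → c = 1101010, weight = 4.
  m = 1101 → c = 0011101, weight = 4.
  m = 0011 → c = 1100110, weight = 4.
  m = 1011 → c = 0010001, weight = 2.
  m = 0111 → c = 1001001, weight = 3.
  m = 1111 → c = 0111110, weight = 5.
Tally weights:
  weight 0: 1 codewords.
  weight 2: 2 codewords.
  weight 3: 6 codewords.
  weight 4: 3 codewords.
  weight 5: 2 codewords.
  weight 6: 2 codewords.
Minimum distance d = smallest w > 0 with A_w > 0 = 2.
Sanity: Σ A_w = 16 = 2^4 = 16 ✓.


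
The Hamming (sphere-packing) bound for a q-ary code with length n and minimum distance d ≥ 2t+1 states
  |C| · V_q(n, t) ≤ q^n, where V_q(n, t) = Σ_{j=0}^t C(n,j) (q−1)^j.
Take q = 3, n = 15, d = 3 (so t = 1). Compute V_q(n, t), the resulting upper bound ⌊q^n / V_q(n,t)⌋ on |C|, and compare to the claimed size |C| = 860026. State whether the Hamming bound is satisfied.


V_q(n, t) = 31, q^n = 14348907, Hamming bound = 462867, |C| = 860026 > bound (violated).

Step 1: Compute V_q(n, t) = Σ_{j=0}^1 C(n, j) (q−1)^j.
  j = 0: C(15,0)·(2)^0 = 1·1 = 1.
  j = 1: C(15,1)·(2)^1 = 15·2 = 30.
  V_q(n, t) = 1 + 30 = 31.
Step 2: q^n = 3^15 = 14348907.
Step 3: Hamming bound ⌊q^n / V_q(n,t)⌋ = ⌊14348907/31⌋ = 462867.
Step 4: Compare |C| = 860026 to 462867: violated.
The claimed |C| lies above the Hamming bound, so no 3-ary code of length 15 with d ≥ 3 can have 860026 codewords.


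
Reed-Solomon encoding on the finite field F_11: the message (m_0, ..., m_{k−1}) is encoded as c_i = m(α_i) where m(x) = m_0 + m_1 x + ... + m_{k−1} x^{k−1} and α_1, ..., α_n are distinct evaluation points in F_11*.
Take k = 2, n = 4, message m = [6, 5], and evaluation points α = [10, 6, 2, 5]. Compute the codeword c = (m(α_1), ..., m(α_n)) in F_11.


c = [1, 3, 5, 9]

Message polynomial: m(x) = 6 + 5·x (mod 11).
For each evaluation point α_i, compute m(α_i) mod 11:
  α_1 = 10: Horner steps 5 → 1, so m(10) = 1.
  α_2 = 6: Horner steps 5 → 3, so m(6) = 3.
  α_3 = 2: Horner steps 5 → 5, so m(2) = 5.
  α_4 = 5: Horner steps 5 → 9, so m(5) = 9.
Codeword c = [1, 3, 5, 9] ∈ F_11^4.


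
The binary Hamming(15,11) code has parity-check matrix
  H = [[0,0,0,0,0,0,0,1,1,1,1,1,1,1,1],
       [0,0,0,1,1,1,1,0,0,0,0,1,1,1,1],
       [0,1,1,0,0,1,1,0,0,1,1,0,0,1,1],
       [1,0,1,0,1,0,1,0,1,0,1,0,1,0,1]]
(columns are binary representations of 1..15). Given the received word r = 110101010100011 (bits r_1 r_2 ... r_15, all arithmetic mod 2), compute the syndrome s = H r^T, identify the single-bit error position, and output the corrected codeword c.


s = (0, 0, 1, 0)^T, error position = 2, corrected codeword c = 100101010100011

Compute s = H r^T mod 2 one row at a time:
  s_1 = 1 + 0 + 1 + 0 + 0 + 0 + 1 + 1 = 4 ≡ 0 (mod 2).
  s_2 = 1 + 0 + 1 + 0 + 0 + 0 + 1 + 1 = 4 ≡ 0 (mod 2).
  s_3 = 1 + 0 + 1 + 0 + 1 + 0 + 1 + 1 = 5 ≡ 1 (mod 2).
  s_4 = 1 + 0 + 0 + 0 + 0 + 0 + 0 + 1 = 2 ≡ 0 (mod 2).
s = (0, 0, 1, 0)^T — this equals column 2 of H (binary 0010), so error is at position 2.
Correct: flip bit 2 of r = 110101010100011 to get c = 100101010100011.


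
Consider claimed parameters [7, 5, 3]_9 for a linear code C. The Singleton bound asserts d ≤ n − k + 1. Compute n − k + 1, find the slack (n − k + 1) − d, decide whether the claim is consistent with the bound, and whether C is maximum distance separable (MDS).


Singleton RHS = n − k + 1 = 3, slack = 0, bound satisfied, MDS.

Singleton bound: d ≤ n − k + 1.
Here n = 7, k = 5, so n − k + 1 = 3.
Given d = 3, check d ≤ 3: YES.
Slack = (n − k + 1) − d = 0.
The code is MDS (slack = 0).
Description: the claimed parameters are [7, 5, 3]_9; such a code would be MDS (meets Singleton bound).


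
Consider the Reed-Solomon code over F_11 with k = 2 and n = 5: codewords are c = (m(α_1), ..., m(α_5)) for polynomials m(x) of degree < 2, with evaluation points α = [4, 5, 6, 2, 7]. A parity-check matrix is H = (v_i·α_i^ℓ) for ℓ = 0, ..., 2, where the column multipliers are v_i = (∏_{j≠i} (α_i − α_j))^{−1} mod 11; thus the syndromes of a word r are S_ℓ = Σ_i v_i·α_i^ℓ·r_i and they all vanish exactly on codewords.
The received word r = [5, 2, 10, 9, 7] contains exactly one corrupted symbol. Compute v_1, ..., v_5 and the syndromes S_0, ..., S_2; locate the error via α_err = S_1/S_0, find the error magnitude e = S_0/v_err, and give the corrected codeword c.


S = (2, 4, 8), error at position 4, error magnitude e = 9, c = [5, 2, 10, 0, 7].

Step 1: column multipliers v_i = (∏_{j≠i}(α_i − α_j))^{−1} mod 11.
  i = 1 (α = 4): (4−5)(4−6)(4−2)(4−7) = (−1)·(−2)·2·(−3) = −12 ≡ 10, so v_1 = 10^{−1} = 10 (mod 11).
  i = 2 (α = 5): (5−4)(5−6)(5−2)(5−7) = 1·(−1)·3·(−2) = 6 ≡ 6, so v_2 = 6^{−1} = 2 (mod 11).
  i = 3 (α = 6): (6−4)(6−5)(6−2)(6−7) = 2·1·4·(−1) = −8 ≡ 3, so v_3 = 3^{−1} = 4 (mod 11).
  i = 4 (α = 2): (2−4)(2−5)(2−6)(2−7) = (−2)·(−3)·(−4)·(−5) = 120 ≡ 10, so v_4 = 10^{−1} = 10 (mod 11).
  i = 5 (α = 7): (7−4)(7−5)(7−6)(7−2) = 3·2·1·5 = 30 ≡ 8, so v_5 = 8^{−1} = 7 (mod 11).
  v = [10, 2, 4, 10, 7].
Step 2: syndromes of r = [5, 2, 10, 9, 7] (all sums mod 11).
  S_0 = Σ v_i r_i = 10·5 + 2·2 + 4·10 + 10·9 + 7·7 = 233 ≡ 2.
  S_1 = Σ v_i α_i r_i = 10·4·5 + 2·5·2 + 4·6·10 + 10·2·9 + 7·7·7 = 983 ≡ 4.
  α_i^2 mod 11 = [5, 3, 3, 4, 5].
  S_2 = Σ v_i α_i^2 r_i = 10·5·5 + 2·3·2 + 4·3·10 + 10·4·9 + 7·5·7 = 987 ≡ 8.
  S = (2, 4, 8) ≠ 0, so r is not a codeword (an error is present).
Step 3: locate the error. For a single error e at position i, S_ℓ = v_i·e·α_i^ℓ, so α_err = S_1/S_0.
  S_0^{−1} = 2^{−1} = 6 (mod 11), so α_err = 4·6 = 24 ≡ 2 = α_4. Error position i = 4.
  Consistency check: S_2/S_1 = 8·3 = 24 ≡ 2 = α_err ✓ (single-error assumption holds).
Step 4: error magnitude e = S_0/v_4 = S_0·∏_{j≠4}(α_4 − α_j) = 2·10 = 20 ≡ 9 (mod 11).
Step 5: correct position 4: c_4 = r_4 − e = 9 − 9 ≡ 0 (mod 11). Hence c = [5, 2, 10, 0, 7].
  Check: interpolating c through the α_i gives m(x) = 6 + 8·x (degree < 2) with m(α_i) = c_i for every i, so c is indeed a codeword.


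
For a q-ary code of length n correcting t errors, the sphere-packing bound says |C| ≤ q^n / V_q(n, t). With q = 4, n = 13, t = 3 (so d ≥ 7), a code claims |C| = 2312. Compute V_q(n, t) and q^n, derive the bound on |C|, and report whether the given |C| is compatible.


V_q(n, t) = 8464, q^n = 67108864, Hamming bound = 7928, |C| = 2312 ≤ bound (satisfied).

Step 1: Compute V_q(n, t) = Σ_{j=0}^3 C(n, j) (q−1)^j.
  j = 0: C(13,0)·(3)^0 = 1·1 = 1.
  j = 1: C(13,1)·(3)^1 = 13·3 = 39.
  j = 2: C(13,2)·(3)^2 = 78·9 = 702.
  j = 3: C(13,3)·(3)^3 = 286·27 = 7722.
  V_q(n, t) = 1 + 39 + 702 + 7722 = 8464.
Step 2: q^n = 4^13 = 67108864.
Step 3: Hamming bound ⌊q^n / V_q(n,t)⌋ = ⌊67108864/8464⌋ = 7928.
Step 4: Compare |C| = 2312 to 7928: satisfied.
The claimed |C| lies below the Hamming bound.


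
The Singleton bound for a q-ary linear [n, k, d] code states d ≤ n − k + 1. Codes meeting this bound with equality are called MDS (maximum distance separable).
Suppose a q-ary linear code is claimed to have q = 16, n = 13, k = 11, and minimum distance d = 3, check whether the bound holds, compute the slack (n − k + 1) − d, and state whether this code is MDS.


Singleton RHS = n − k + 1 = 3, slack = 0, bound satisfied, MDS.

Singleton bound: d ≤ n − k + 1.
Here n = 13, k = 11, so n − k + 1 = 3.
Given d = 3, check d ≤ 3: YES.
Slack = (n − k + 1) − d = 0.
The code is MDS (slack = 0).
Description: the claimed parameters are [13, 11, 3]_16; such a code would be MDS (meets Singleton bound).


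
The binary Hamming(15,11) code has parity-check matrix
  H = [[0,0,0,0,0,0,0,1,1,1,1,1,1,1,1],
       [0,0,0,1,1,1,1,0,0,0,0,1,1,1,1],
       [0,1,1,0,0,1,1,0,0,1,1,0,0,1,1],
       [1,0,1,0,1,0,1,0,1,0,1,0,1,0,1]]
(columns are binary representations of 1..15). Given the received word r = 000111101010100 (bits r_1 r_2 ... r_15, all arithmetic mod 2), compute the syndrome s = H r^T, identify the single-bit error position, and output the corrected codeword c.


s = (1, 1, 1, 1)^T, error position = 15, corrected codeword c = 000111101010101

Compute s = H r^T mod 2 one row at a time:
  s_1 = 0 + 1 + 0 + 1 + 0 + 1 + 0 + 0 = 3 ≡ 1 (mod 2).
  s_2 = 1 + 1 + 1 + 1 + 0 + 1 + 0 + 0 = 5 ≡ 1 (mod 2).
  s_3 = 0 + 0 + 1 + 1 + 0 + 1 + 0 + 0 = 3 ≡ 1 (mod 2).
  s_4 = 0 + 0 + 1 + 1 + 1 + 1 + 1 + 0 = 5 ≡ 1 (mod 2).
s = (1, 1, 1, 1)^T — this equals column 15 of H (binary 1111), so error is at position 15.
Correct: flip bit 15 of r = 000111101010100 to get c = 000111101010101.


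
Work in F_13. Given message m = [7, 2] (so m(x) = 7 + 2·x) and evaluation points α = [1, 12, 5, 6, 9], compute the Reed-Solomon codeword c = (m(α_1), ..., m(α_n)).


c = [9, 5, 4, 6, 12]

Message polynomial: m(x) = 7 + 2·x (mod 13).
For each evaluation point α_i, compute m(α_i) mod 13:
  α_1 = 1: Horner steps 2 → 9, so m(1) = 9.
  α_2 = 12: Horner steps 2 → 5, so m(12) = 5.
  α_3 = 5: Horner steps 2 → 4, so m(5) = 4.
  α_4 = 6: Horner steps 2 → 6, so m(6) = 6.
  α_5 = 9: Horner steps 2 → 12, so m(9) = 12.
Codeword c = [9, 5, 4, 6, 12] ∈ F_13^5.


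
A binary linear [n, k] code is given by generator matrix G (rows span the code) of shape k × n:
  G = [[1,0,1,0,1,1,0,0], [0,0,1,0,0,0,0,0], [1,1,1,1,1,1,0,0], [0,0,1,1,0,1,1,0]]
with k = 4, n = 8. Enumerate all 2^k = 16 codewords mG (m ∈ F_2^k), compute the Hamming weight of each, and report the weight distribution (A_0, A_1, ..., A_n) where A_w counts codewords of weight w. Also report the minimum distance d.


Weight distribution: A_0 = 1, A_1 = 1, A_2 = 1, A_3 = 4, A_4 = 5, A_5 = 3, A_6 = 1. Minimum distance d = 1.

Enumerate all 2^4 = 16 messages m ∈ F_2^4.
For each, compute codeword c = mG in F_2^8, then tally its weight.
  m = 0000 → c = 00000000, weight = 0.
  m = 1000 → c = 10101100, weight = 4.
  m = 0100 → c = 00100000, weight = 1.
  m = 1100 → c = 10001100, weight = 3.
  m = 0010 → c = 11111100, weight = 6.
  m = 1010 → c = 01010000, weight = 2.
  m = 0110 → c = 11011100, weight = 5.
  m = 1110 → c = 01110000, weight = 3.
  m = 0001 → c = 00110110, weight = 4.
  m = 1001 → c = 10011010, weight = 4.
  m = 0101 → c = 00010110, weight = 3.
  m = 1101 → c = 10111010, weight = 5.
  m = 0011 → c = 11001010, weight = 4.
  m = 1011 → c = 01100110, weight = 4.
  m = 0111 → c = 11101010, weight = 5.
  m = 1111 → c = 01000110, weight = 3.
Tally weights:
  weight 0: 1 codewords.
  weight 1: 1 codewords.
  weight 2: 1 codewords.
  weight 3: 4 codewords.
  weight 4: 5 codewords.
  weight 5: 3 codewords.
  weight 6: 1 codewords.
Minimum distance d = smallest w > 0 with A_w > 0 = 1.
Sanity: Σ A_w = 16 = 2^4 = 16 ✓.


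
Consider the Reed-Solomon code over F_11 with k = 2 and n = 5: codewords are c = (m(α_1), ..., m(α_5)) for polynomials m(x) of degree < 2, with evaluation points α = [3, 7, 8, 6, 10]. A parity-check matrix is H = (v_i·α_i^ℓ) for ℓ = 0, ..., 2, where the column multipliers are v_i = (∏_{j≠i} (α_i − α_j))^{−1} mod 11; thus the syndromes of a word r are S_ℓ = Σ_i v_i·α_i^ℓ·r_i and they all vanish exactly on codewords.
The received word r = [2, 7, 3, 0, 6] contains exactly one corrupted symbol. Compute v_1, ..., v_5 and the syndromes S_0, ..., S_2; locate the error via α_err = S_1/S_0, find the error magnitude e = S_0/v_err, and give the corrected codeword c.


S = (6, 7, 10), error at position 1, error magnitude e = 1, c = [1, 7, 3, 0, 6].

Step 1: column multipliers v_i = (∏_{j≠i}(α_i − α_j))^{−1} mod 11.
  i = 1 (α = 3): (3−7)(3−8)(3−6)(3−10) = (−4)·(−5)·(−3)·(−7) = 420 ≡ 2, so v_1 = 2^{−1} = 6 (mod 11).
  i = 2 (α = 7): (7−3)(7−8)(7−6)(7−10) = 4·(−1)·1·(−3) = 12 ≡ 1, so v_2 = 1^{−1} = 1 (mod 11).
  i = 3 (α = 8): (8−3)(8−7)(8−6)(8−10) = 5·1·2·(−2) = −20 ≡ 2, so v_3 = 2^{−1} = 6 (mod 11).
  i = 4 (α = 6): (6−3)(6−7)(6−8)(6−10) = 3·(−1)·(−2)·(−4) = −24 ≡ 9, so v_4 = 9^{−1} = 5 (mod 11).
  i = 5 (α = 10): (10−3)(10−7)(10−8)(10−6) = 7·3·2·4 = 168 ≡ 3, so v_5 = 3^{−1} = 4 (mod 11).
  v = [6, 1, 6, 5, 4].
Step 2: syndromes of r = [2, 7, 3, 0, 6] (all sums mod 11).
  S_0 = Σ v_i r_i = 6·2 + 1·7 + 6·3 + 5·0 + 4·6 = 61 ≡ 6.
  S_1 = Σ v_i α_i r_i = 6·3·2 + 1·7·7 + 6·8·3 + 5·6·0 + 4·10·6 = 469 ≡ 7.
  α_i^2 mod 11 = [9, 5, 9, 3, 1].
  S_2 = Σ v_i α_i^2 r_i = 6·9·2 + 1·5·7 + 6·9·3 + 5·3·0 + 4·1·6 = 329 ≡ 10.
  S = (6, 7, 10) ≠ 0, so r is not a codeword (an error is present).
Step 3: locate the error. For a single error e at position i, S_ℓ = v_i·e·α_i^ℓ, so α_err = S_1/S_0.
  S_0^{−1} = 6^{−1} = 2 (mod 11), so α_err = 7·2 = 14 ≡ 3 = α_1. Error position i = 1.
  Consistency check: S_2/S_1 = 10·8 = 80 ≡ 3 = α_err ✓ (single-error assumption holds).
Step 4: error magnitude e = S_0/v_1 = S_0·∏_{j≠1}(α_1 − α_j) = 6·2 = 12 ≡ 1 (mod 11).
Step 5: correct position 1: c_1 = r_1 − e = 2 − 1 ≡ 1 (mod 11). Hence c = [1, 7, 3, 0, 6].
  Check: interpolating c through the α_i gives m(x) = 2 + 7·x (degree < 2) with m(α_i) = c_i for every i, so c is indeed a codeword.


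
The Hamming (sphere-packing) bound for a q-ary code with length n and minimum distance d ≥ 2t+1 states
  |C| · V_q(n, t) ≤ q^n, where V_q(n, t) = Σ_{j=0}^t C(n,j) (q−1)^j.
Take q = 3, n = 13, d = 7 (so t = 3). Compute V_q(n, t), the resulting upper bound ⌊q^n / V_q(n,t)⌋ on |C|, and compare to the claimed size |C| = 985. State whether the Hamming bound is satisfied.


V_q(n, t) = 2627, q^n = 1594323, Hamming bound = 606, |C| = 985 > bound (violated).

Step 1: Compute V_q(n, t) = Σ_{j=0}^3 C(n, j) (q−1)^j.
  j = 0: C(13,0)·(2)^0 = 1·1 = 1.
  j = 1: C(13,1)·(2)^1 = 13·2 = 26.
  j = 2: C(13,2)·(2)^2 = 78·4 = 312.
  j = 3: C(13,3)·(2)^3 = 286·8 = 2288.
  V_q(n, t) = 1 + 26 + 312 + 2288 = 2627.
Step 2: q^n = 3^13 = 1594323.
Step 3: Hamming bound ⌊q^n / V_q(n,t)⌋ = ⌊1594323/2627⌋ = 606.
Step 4: Compare |C| = 985 to 606: violated.
The claimed |C| lies above the Hamming bound, so no 3-ary code of length 13 with d ≥ 7 can have 985 codewords.


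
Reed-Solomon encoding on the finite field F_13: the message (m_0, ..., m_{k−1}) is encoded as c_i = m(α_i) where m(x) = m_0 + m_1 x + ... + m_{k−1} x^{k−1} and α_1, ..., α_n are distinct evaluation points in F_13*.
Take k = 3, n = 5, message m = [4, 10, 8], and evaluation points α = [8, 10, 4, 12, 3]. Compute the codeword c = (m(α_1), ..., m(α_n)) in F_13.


c = [11, 7, 3, 2, 2]

Message polynomial: m(x) = 4 + 10·x + 8·x^2 (mod 13).
For each evaluation point α_i, compute m(α_i) mod 13:
  α_1 = 8: Horner steps 8 → 9 → 11, so m(8) = 11.
  α_2 = 10: Horner steps 8 → 12 → 7, so m(10) = 7.
  α_3 = 4: Horner steps 8 → 3 → 3, so m(4) = 3.
  α_4 = 12: Horner steps 8 → 2 → 2, so m(12) = 2.
  α_5 = 3: Horner steps 8 → 8 → 2, so m(3) = 2.
Codeword c = [11, 7, 3, 2, 2] ∈ F_13^5.


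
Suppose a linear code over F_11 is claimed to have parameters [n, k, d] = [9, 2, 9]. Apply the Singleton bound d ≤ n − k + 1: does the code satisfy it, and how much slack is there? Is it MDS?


Singleton RHS = n − k + 1 = 8, slack = -1, bound violated (no such code; not MDS).

Singleton bound: d ≤ n − k + 1.
Here n = 9, k = 2, so n − k + 1 = 8.
Given d = 9, check d ≤ 8: NO.
Slack = (n − k + 1) − d = -1.
The slack is negative: d = 9 exceeds n − k + 1 = 8 by 1, so the Singleton bound is violated and no linear [9, 2, 9]_11 code can exist. In particular it is not MDS (MDS requires d = n − k + 1 exactly).
Description: the claimed parameters are [9, 2, 9]_11; such a code would be impossible (violates the Singleton bound).


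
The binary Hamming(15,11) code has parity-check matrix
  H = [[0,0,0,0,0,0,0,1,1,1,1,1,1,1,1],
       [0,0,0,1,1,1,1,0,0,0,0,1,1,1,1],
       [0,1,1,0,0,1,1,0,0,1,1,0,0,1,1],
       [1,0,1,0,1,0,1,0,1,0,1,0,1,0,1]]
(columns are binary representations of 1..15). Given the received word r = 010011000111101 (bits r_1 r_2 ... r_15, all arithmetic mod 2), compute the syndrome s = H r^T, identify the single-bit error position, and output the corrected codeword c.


s = (1, 1, 1, 0)^T, error position = 14, corrected codeword c = 010011000111111

Compute s = H r^T mod 2 one row at a time:
  s_1 = 0 + 0 + 1 + 1 + 1 + 1 + 0 + 1 = 5 ≡ 1 (mod 2).
  s_2 = 0 + 1 + 1 + 0 + 1 + 1 + 0 + 1 = 5 ≡ 1 (mod 2).
  s_3 = 1 + 0 + 1 + 0 + 1 + 1 + 0 + 1 = 5 ≡ 1 (mod 2).
  s_4 = 0 + 0 + 1 + 0 + 0 + 1 + 1 + 1 = 4 ≡ 0 (mod 2).
s = (1, 1, 1, 0)^T — this equals column 14 of H (binary 1110), so error is at position 14.
Correct: flip bit 14 of r = 010011000111101 to get c = 010011000111111.


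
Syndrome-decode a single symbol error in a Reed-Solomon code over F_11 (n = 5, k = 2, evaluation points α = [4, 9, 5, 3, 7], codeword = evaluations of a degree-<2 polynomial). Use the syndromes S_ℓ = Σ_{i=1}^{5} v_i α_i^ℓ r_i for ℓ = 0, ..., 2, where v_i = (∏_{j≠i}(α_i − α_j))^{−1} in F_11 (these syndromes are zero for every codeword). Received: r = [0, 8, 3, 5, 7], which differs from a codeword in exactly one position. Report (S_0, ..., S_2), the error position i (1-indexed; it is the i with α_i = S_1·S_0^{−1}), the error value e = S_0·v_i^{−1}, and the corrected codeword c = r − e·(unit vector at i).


S = (6, 8, 7), error at position 3, error magnitude e = 8, c = [0, 8, 6, 5, 7].

Step 1: column multipliers v_i = (∏_{j≠i}(α_i − α_j))^{−1} mod 11.
  i = 1 (α = 4): (4−9)(4−5)(4−3)(4−7) = (−5)·(−1)·1·(−3) = −15 ≡ 7, so v_1 = 7^{−1} = 8 (mod 11).
  i = 2 (α = 9): (9−4)(9−5)(9−3)(9−7) = 5·4·6·2 = 240 ≡ 9, so v_2 = 9^{−1} = 5 (mod 11).
  i = 3 (α = 5): (5−4)(5−9)(5−3)(5−7) = 1·(−4)·2·(−2) = 16 ≡ 5, so v_3 = 5^{−1} = 9 (mod 11).
  i = 4 (α = 3): (3−4)(3−9)(3−5)(3−7) = (−1)·(−6)·(−2)·(−4) = 48 ≡ 4, so v_4 = 4^{−1} = 3 (mod 11).
  i = 5 (α = 7): (7−4)(7−9)(7−5)(7−3) = 3·(−2)·2·4 = −48 ≡ 7, so v_5 = 7^{−1} = 8 (mod 11).
  v = [8, 5, 9, 3, 8].
Step 2: syndromes of r = [0, 8, 3, 5, 7] (all sums mod 11).
  S_0 = Σ v_i r_i = 8·0 + 5·8 + 9·3 + 3·5 + 8·7 = 138 ≡ 6.
  S_1 = Σ v_i α_i r_i = 8·4·0 + 5·9·8 + 9·5·3 + 3·3·5 + 8·7·7 = 932 ≡ 8.
  α_i^2 mod 11 = [5, 4, 3, 9, 5].
  S_2 = Σ v_i α_i^2 r_i = 8·5·0 + 5·4·8 + 9·3·3 + 3·9·5 + 8·5·7 = 656 ≡ 7.
  S = (6, 8, 7) ≠ 0, so r is not a codeword (an error is present).
Step 3: locate the error. For a single error e at position i, S_ℓ = v_i·e·α_i^ℓ, so α_err = S_1/S_0.
  S_0^{−1} = 6^{−1} = 2 (mod 11), so α_err = 8·2 = 16 ≡ 5 = α_3. Error position i = 3.
  Consistency check: S_2/S_1 = 7·7 = 49 ≡ 5 = α_err ✓ (single-error assumption holds).
Step 4: error magnitude e = S_0/v_3 = S_0·∏_{j≠3}(α_3 − α_j) = 6·5 = 30 ≡ 8 (mod 11).
Step 5: correct position 3: c_3 = r_3 − e = 3 − 8 ≡ 6 (mod 11). Hence c = [0, 8, 6, 5, 7].
  Check: interpolating c through the α_i gives m(x) = 9 + 6·x (degree < 2) with m(α_i) = c_i for every i, so c is indeed a codeword.


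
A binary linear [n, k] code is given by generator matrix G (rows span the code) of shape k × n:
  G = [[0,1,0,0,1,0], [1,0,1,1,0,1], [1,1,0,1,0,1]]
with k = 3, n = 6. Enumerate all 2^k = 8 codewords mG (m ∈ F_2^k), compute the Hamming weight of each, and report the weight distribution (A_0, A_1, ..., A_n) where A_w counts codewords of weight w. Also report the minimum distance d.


Weight distribution: A_0 = 1, A_2 = 3, A_4 = 3, A_6 = 1. Minimum distance d = 2.

Enumerate all 2^3 = 8 messages m ∈ F_2^3.
For each, compute codeword c = mG in F_2^6, then tally its weight.
  m = 000 → c = 000000, weight = 0.
  m = 100 → c = 010010, weight = 2.
  m = 010 → c = 101101, weight = 4.
  m = 110 → c = 111111, weight = 6.
  m = 001 → c = 110101, weight = 4.
  m = 101 → c = 100111, weight = 4.
  m = 011 → c = 011000, weight = 2.
  m = 111 → c = 001010, weight = 2.
Tally weights:
  weight 0: 1 codewords.
  weight 2: 3 codewords.
  weight 4: 3 codewords.
  weight 6: 1 codewords.
Minimum distance d = smallest w > 0 with A_w > 0 = 2.
Sanity: Σ A_w = 8 = 2^3 = 8 ✓.


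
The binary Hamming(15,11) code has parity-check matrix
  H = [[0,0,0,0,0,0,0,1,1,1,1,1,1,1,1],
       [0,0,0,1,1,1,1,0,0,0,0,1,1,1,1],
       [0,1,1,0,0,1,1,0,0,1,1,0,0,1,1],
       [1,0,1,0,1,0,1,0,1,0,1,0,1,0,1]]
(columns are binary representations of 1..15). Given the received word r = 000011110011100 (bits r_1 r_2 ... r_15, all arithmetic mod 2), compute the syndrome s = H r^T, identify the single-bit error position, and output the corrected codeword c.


s = (0, 1, 1, 0)^T, error position = 6, corrected codeword c = 000010110011100

Compute s = H r^T mod 2 one row at a time:
  s_1 = 1 + 0 + 0 + 1 + 1 + 1 + 0 + 0 = 4 ≡ 0 (mod 2).
  s_2 = 0 + 1 + 1 + 1 + 1 + 1 + 0 + 0 = 5 ≡ 1 (mod 2).
  s_3 = 0 + 0 + 1 + 1 + 0 + 1 + 0 + 0 = 3 ≡ 1 (mod 2).
  s_4 = 0 + 0 + 1 + 1 + 0 + 1 + 1 + 0 = 4 ≡ 0 (mod 2).
s = (0, 1, 1, 0)^T — this equals column 6 of H (binary 0110), so error is at position 6.
Correct: flip bit 6 of r = 000011110011100 to get c = 000010110011100.


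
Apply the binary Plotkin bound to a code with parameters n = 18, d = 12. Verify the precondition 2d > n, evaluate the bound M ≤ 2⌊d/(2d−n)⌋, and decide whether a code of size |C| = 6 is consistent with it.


Plotkin bound M ≤ 4; given |C| = 6 > bound (violated).

Check applicability: 2d = 24, n = 18.
2d − n = 6 > 0, so Plotkin applies.
Compute d/(2d−n) = 12/6 ≈ 2.0000.
⌊d/(2d−n)⌋ = 2.
Plotkin bound: M ≤ 2·2 = 4.
Given |C| = 6, check: VIOLATED.
This |C| is above the Plotkin bound, so no binary code with n = 18, d = 12 and 6 codewords exists.


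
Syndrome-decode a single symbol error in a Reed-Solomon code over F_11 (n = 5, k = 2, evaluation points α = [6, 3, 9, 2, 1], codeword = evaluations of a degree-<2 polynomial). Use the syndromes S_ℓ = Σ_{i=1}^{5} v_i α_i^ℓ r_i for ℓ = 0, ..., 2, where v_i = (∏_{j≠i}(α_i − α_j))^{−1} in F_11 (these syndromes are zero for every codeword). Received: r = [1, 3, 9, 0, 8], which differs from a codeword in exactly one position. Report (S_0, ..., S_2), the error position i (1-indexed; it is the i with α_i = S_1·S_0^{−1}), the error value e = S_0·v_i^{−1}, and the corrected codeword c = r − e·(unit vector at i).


S = (3, 5, 1), error at position 3, error magnitude e = 10, c = [1, 3, 10, 0, 8].

Step 1: column multipliers v_i = (∏_{j≠i}(α_i − α_j))^{−1} mod 11.
  i = 1 (α = 6): (6−3)(6−9)(6−2)(6−1) = 3·(−3)·4·5 = −180 ≡ 7, so v_1 = 7^{−1} = 8 (mod 11).
  i = 2 (α = 3): (3−6)(3−9)(3−2)(3−1) = (−3)·(−6)·1·2 = 36 ≡ 3, so v_2 = 3^{−1} = 4 (mod 11).
  i = 3 (α = 9): (9−6)(9−3)(9−2)(9−1) = 3·6·7·8 = 1008 ≡ 7, so v_3 = 7^{−1} = 8 (mod 11).
  i = 4 (α = 2): (2−6)(2−3)(2−9)(2−1) = (−4)·(−1)·(−7)·1 = −28 ≡ 5, so v_4 = 5^{−1} = 9 (mod 11).
  i = 5 (α = 1): (1−6)(1−3)(1−9)(1−2) = (−5)·(−2)·(−8)·(−1) = 80 ≡ 3, so v_5 = 3^{−1} = 4 (mod 11).
  v = [8, 4, 8, 9, 4].
Step 2: syndromes of r = [1, 3, 9, 0, 8] (all sums mod 11).
  S_0 = Σ v_i r_i = 8·1 + 4·3 + 8·9 + 9·0 + 4·8 = 124 ≡ 3.
  S_1 = Σ v_i α_i r_i = 8·6·1 + 4·3·3 + 8·9·9 + 9·2·0 + 4·1·8 = 764 ≡ 5.
  α_i^2 mod 11 = [3, 9, 4, 4, 1].
  S_2 = Σ v_i α_i^2 r_i = 8·3·1 + 4·9·3 + 8·4·9 + 9·4·0 + 4·1·8 = 452 ≡ 1.
  S = (3, 5, 1) ≠ 0, so r is not a codeword (an error is present).
Step 3: locate the error. For a single error e at position i, S_ℓ = v_i·e·α_i^ℓ, so α_err = S_1/S_0.
  S_0^{−1} = 3^{−1} = 4 (mod 11), so α_err = 5·4 = 20 ≡ 9 = α_3. Error position i = 3.
  Consistency check: S_2/S_1 = 1·9 = 9 ≡ 9 = α_err ✓ (single-error assumption holds).
Step 4: error magnitude e = S_0/v_3 = S_0·∏_{j≠3}(α_3 − α_j) = 3·7 = 21 ≡ 10 (mod 11).
Step 5: correct position 3: c_3 = r_3 − e = 9 − 10 ≡ 10 (mod 11). Hence c = [1, 3, 10, 0, 8].
  Check: interpolating c through the α_i gives m(x) = 5 + 3·x (degree < 2) with m(α_i) = c_i for every i, so c is indeed a codeword.


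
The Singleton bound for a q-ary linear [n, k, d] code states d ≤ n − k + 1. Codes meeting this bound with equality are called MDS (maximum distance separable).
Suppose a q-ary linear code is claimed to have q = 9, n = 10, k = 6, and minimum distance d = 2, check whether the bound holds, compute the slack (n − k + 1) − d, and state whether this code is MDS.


Singleton RHS = n − k + 1 = 5, slack = 3, bound satisfied, not MDS.

Singleton bound: d ≤ n − k + 1.
Here n = 10, k = 6, so n − k + 1 = 5.
Given d = 2, check d ≤ 5: YES.
Slack = (n − k + 1) − d = 3.
The code is NOT MDS (slack = 3 > 0).
Description: the claimed parameters are [10, 6, 2]_9; such a code would be non-MDS.


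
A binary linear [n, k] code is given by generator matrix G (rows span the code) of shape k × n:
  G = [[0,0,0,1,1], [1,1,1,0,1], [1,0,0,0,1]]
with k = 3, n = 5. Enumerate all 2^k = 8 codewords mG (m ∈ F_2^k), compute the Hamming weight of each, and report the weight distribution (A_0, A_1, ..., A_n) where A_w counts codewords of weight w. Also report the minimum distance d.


Weight distribution: A_0 = 1, A_2 = 4, A_4 = 3. Minimum distance d = 2.

Enumerate all 2^3 = 8 messages m ∈ F_2^3.
For each, compute codeword c = mG in F_2^5, then tally its weight.
  m = 000 → c = 00000, weight = 0.
  m = 100 → c = 00011, weight = 2.
  m = 010 → c = 11101, weight = 4.
  m = 110 → c = 11110, weight = 4.
  m = 001 → c = 10001, weight = 2.
  m = 101 → c = 10010, weight = 2.
  m = 011 → c = 01100, weight = 2.
  m = 111 → c = 01111, weight = 4.
Tally weights:
  weight 0: 1 codewords.
  weight 2: 4 codewords.
  weight 4: 3 codewords.
Minimum distance d = smallest w > 0 with A_w > 0 = 2.
Sanity: Σ A_w = 8 = 2^3 = 8 ✓.


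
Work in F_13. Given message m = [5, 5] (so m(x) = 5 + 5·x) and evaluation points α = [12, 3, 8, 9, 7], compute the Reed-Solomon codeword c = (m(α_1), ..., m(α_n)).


c = [0, 7, 6, 11, 1]

Message polynomial: m(x) = 5 + 5·x (mod 13).
For each evaluation point α_i, compute m(α_i) mod 13:
  α_1 = 12: Horner steps 5 → 0, so m(12) = 0.
  α_2 = 3: Horner steps 5 → 7, so m(3) = 7.
  α_3 = 8: Horner steps 5 → 6, so m(8) = 6.
  α_4 = 9: Horner steps 5 → 11, so m(9) = 11.
  α_5 = 7: Horner steps 5 → 1, so m(7) = 1.
Codeword c = [0, 7, 6, 11, 1] ∈ F_13^5.


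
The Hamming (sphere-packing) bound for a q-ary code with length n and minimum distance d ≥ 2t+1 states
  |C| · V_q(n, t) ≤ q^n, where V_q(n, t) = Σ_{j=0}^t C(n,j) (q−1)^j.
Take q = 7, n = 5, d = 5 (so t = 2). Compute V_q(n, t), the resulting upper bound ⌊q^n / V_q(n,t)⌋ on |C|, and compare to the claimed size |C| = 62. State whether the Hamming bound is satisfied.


V_q(n, t) = 391, q^n = 16807, Hamming bound = 42, |C| = 62 > bound (violated).

Step 1: Compute V_q(n, t) = Σ_{j=0}^2 C(n, j) (q−1)^j.
  j = 0: C(5,0)·(6)^0 = 1·1 = 1.
  j = 1: C(5,1)·(6)^1 = 5·6 = 30.
  j = 2: C(5,2)·(6)^2 = 10·36 = 360.
  V_q(n, t) = 1 + 30 + 360 = 391.
Step 2: q^n = 7^5 = 16807.
Step 3: Hamming bound ⌊q^n / V_q(n,t)⌋ = ⌊16807/391⌋ = 42.
Step 4: Compare |C| = 62 to 42: violated.
The claimed |C| lies above the Hamming bound, so no 7-ary code of length 5 with d ≥ 5 can have 62 codewords.


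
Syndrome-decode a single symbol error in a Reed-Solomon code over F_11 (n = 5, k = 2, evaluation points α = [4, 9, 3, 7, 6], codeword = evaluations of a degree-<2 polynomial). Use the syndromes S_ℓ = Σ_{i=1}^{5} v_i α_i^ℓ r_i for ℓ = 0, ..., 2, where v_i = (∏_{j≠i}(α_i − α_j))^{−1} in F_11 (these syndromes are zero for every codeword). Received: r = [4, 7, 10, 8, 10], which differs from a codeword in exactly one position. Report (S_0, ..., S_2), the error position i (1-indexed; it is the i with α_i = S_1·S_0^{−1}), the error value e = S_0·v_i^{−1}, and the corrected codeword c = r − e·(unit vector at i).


S = (1, 6, 3), error at position 5, error magnitude e = 7, c = [4, 7, 10, 8, 3].

Step 1: column multipliers v_i = (∏_{j≠i}(α_i − α_j))^{−1} mod 11.
  i = 1 (α = 4): (4−9)(4−3)(4−7)(4−6) = (−5)·1·(−3)·(−2) = −30 ≡ 3, so v_1 = 3^{−1} = 4 (mod 11).
  i = 2 (α = 9): (9−4)(9−3)(9−7)(9−6) = 5·6·2·3 = 180 ≡ 4, so v_2 = 4^{−1} = 3 (mod 11).
  i = 3 (α = 3): (3−4)(3−9)(3−7)(3−6) = (−1)·(−6)·(−4)·(−3) = 72 ≡ 6, so v_3 = 6^{−1} = 2 (mod 11).
  i = 4 (α = 7): (7−4)(7−9)(7−3)(7−6) = 3·(−2)·4·1 = −24 ≡ 9, so v_4 = 9^{−1} = 5 (mod 11).
  i = 5 (α = 6): (6−4)(6−9)(6−3)(6−7) = 2·(−3)·3·(−1) = 18 ≡ 7, so v_5 = 7^{−1} = 8 (mod 11).
  v = [4, 3, 2, 5, 8].
Step 2: syndromes of r = [4, 7, 10, 8, 10] (all sums mod 11).
  S_0 = Σ v_i r_i = 4·4 + 3·7 + 2·10 + 5·8 + 8·10 = 177 ≡ 1.
  S_1 = Σ v_i α_i r_i = 4·4·4 + 3·9·7 + 2·3·10 + 5·7·8 + 8·6·10 = 1073 ≡ 6.
  α_i^2 mod 11 = [5, 4, 9, 5, 3].
  S_2 = Σ v_i α_i^2 r_i = 4·5·4 + 3·4·7 + 2·9·10 + 5·5·8 + 8·3·10 = 784 ≡ 3.
  S = (1, 6, 3) ≠ 0, so r is not a codeword (an error is present).
Step 3: locate the error. For a single error e at position i, S_ℓ = v_i·e·α_i^ℓ, so α_err = S_1/S_0.
  S_0^{−1} = 1^{−1} = 1 (mod 11), so α_err = 6·1 = 6 ≡ 6 = α_5. Error position i = 5.
  Consistency check: S_2/S_1 = 3·2 = 6 ≡ 6 = α_err ✓ (single-error assumption holds).
Step 4: error magnitude e = S_0/v_5 = S_0·∏_{j≠5}(α_5 − α_j) = 1·7 = 7 ≡ 7 (mod 11).
Step 5: correct position 5: c_5 = r_5 − e = 10 − 7 ≡ 3 (mod 11). Hence c = [4, 7, 10, 8, 3].
  Check: interpolating c through the α_i gives m(x) = 6 + 5·x (degree < 2) with m(α_i) = c_i for every i, so c is indeed a codeword.


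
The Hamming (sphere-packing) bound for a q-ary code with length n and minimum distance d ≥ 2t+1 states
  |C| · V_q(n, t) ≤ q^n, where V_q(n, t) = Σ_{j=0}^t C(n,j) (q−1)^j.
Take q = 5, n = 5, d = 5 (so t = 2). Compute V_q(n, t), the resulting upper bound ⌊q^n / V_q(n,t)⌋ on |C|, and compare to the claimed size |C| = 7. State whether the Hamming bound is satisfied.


V_q(n, t) = 181, q^n = 3125, Hamming bound = 17, |C| = 7 ≤ bound (satisfied).

Step 1: Compute V_q(n, t) = Σ_{j=0}^2 C(n, j) (q−1)^j.
  j = 0: C(5,0)·(4)^0 = 1·1 = 1.
  j = 1: C(5,1)·(4)^1 = 5·4 = 20.
  j = 2: C(5,2)·(4)^2 = 10·16 = 160.
  V_q(n, t) = 1 + 20 + 160 = 181.
Step 2: q^n = 5^5 = 3125.
Step 3: Hamming bound ⌊q^n / V_q(n,t)⌋ = ⌊3125/181⌋ = 17.
Step 4: Compare |C| = 7 to 17: satisfied.
The claimed |C| lies below the Hamming bound.


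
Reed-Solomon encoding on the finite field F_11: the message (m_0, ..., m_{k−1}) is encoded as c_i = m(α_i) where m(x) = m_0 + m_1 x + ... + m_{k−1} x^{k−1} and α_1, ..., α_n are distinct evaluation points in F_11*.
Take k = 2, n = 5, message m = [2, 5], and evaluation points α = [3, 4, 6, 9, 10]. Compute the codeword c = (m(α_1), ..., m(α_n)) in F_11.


c = [6, 0, 10, 3, 8]

Message polynomial: m(x) = 2 + 5·x (mod 11).
For each evaluation point α_i, compute m(α_i) mod 11:
  α_1 = 3: Horner steps 5 → 6, so m(3) = 6.
  α_2 = 4: Horner steps 5 → 0, so m(4) = 0.
  α_3 = 6: Horner steps 5 → 10, so m(6) = 10.
  α_4 = 9: Horner steps 5 → 3, so m(9) = 3.
  α_5 = 10: Horner steps 5 → 8, so m(10) = 8.
Codeword c = [6, 0, 10, 3, 8] ∈ F_11^5.


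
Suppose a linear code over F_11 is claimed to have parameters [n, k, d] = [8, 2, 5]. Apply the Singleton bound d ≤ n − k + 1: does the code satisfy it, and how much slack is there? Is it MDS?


Singleton RHS = n − k + 1 = 7, slack = 2, bound satisfied, not MDS.

Singleton bound: d ≤ n − k + 1.
Here n = 8, k = 2, so n − k + 1 = 7.
Given d = 5, check d ≤ 7: YES.
Slack = (n − k + 1) − d = 2.
The code is NOT MDS (slack = 2 > 0).
Description: the claimed parameters are [8, 2, 5]_11; such a code would be non-MDS.


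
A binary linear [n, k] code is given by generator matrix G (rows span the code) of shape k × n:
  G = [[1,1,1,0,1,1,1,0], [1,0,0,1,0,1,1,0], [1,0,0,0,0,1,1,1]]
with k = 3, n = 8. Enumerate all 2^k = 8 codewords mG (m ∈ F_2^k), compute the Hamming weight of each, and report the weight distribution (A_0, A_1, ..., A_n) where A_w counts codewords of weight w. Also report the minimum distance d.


Weight distribution: A_0 = 1, A_2 = 1, A_4 = 4, A_6 = 1, A_8 = 1. Minimum distance d = 2.

Enumerate all 2^3 = 8 messages m ∈ F_2^3.
For each, compute codeword c = mG in F_2^8, then tally its weight.
  m = 000 → c = 00000000, weight = 0.
  m = 100 → c = 11101110, weight = 6.
  m = 010 → c = 10010110, weight = 4.
  m = 110 → c = 01111000, weight = 4.
  m = 001 → c = 10000111, weight = 4.
  m = 101 → c = 01101001, weight = 4.
  m = 011 → c = 00010001, weight = 2.
  m = 111 → c = 11111111, weight = 8.
Tally weights:
  weight 0: 1 codewords.
  weight 2: 1 codewords.
  weight 4: 4 codewords.
  weight 6: 1 codewords.
  weight 8: 1 codewords.
Minimum distance d = smallest w > 0 with A_w > 0 = 2.
Sanity: Σ A_w = 8 = 2^3 = 8 ✓.
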